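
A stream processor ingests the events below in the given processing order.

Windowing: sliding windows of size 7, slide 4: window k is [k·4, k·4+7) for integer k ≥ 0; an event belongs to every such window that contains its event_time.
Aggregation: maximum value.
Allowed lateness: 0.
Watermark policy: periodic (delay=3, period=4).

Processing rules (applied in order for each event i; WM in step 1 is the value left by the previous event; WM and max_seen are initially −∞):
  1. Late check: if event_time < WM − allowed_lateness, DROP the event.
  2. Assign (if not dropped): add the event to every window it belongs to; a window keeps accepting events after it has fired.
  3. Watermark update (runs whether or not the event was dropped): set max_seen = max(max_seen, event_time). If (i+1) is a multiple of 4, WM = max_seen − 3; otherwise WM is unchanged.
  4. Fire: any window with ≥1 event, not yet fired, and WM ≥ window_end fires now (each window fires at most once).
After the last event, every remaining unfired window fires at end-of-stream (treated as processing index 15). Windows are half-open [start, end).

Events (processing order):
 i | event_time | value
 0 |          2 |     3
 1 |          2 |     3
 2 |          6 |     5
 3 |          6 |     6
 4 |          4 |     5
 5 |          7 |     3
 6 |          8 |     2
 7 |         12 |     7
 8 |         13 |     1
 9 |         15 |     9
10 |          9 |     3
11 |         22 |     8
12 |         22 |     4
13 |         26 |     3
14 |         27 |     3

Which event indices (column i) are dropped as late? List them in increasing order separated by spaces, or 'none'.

none

i=0 t=2 v=3: → [0,7); WM=−∞
i=1 t=2 v=3: → [0,7); WM=−∞
i=2 t=6 v=5: → [4,11),[0,7); WM=−∞
i=3 t=6 v=6: → [4,11),[0,7); WM=3
i=4 t=4 v=5: → [4,11),[0,7); WM=3
i=5 t=7 v=3: → [4,11); WM=3
i=6 t=8 v=2: → [8,15),[4,11); WM=3
i=7 t=12 v=7: → [12,19),[8,15); WM=9; [0,7) fires=6
i=8 t=13 v=1: → [12,19),[8,15); WM=9
i=9 t=15 v=9: → [12,19); WM=9
i=10 t=9 v=3: → [8,15),[4,11); WM=9
i=11 t=22 v=8: → [20,27),[16,23); WM=19; [4,11) fires=6 [8,15) fires=7 [12,19) fires=9
i=12 t=22 v=4: → [20,27),[16,23); WM=19
i=13 t=26 v=3: → [24,31),[20,27); WM=19
i=14 t=27 v=3: → [24,31); WM=19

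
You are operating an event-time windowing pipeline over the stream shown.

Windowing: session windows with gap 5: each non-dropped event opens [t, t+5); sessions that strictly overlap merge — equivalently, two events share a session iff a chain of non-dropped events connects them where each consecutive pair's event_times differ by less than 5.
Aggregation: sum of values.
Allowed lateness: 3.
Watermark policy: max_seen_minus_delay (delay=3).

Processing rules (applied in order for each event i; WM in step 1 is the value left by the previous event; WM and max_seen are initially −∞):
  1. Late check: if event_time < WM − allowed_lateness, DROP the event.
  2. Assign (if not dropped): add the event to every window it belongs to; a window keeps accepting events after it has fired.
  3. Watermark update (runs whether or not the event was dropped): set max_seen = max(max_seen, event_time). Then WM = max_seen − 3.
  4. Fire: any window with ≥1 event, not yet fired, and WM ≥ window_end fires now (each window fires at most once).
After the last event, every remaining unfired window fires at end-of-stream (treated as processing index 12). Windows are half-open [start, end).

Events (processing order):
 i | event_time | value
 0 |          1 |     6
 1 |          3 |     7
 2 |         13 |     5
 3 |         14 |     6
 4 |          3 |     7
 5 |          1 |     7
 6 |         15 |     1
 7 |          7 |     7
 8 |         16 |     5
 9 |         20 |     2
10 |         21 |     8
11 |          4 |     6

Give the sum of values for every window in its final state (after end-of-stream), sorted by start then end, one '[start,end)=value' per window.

[1,8)=13 [13,26)=27

i=0 t=1 v=6: → [1,6); WM=-2
i=1 t=3 v=7: → [1,8); WM=0
i=2 t=13 v=5: → [13,18); WM=10
i=3 t=14 v=6: → [13,19); WM=11
i=4 t=3 v=7: DROP (t<11-3); WM=11
i=5 t=1 v=7: DROP (t<11-3); WM=11
i=6 t=15 v=1: → [13,20); WM=12
i=7 t=7 v=7: DROP (t<12-3); WM=12
i=8 t=16 v=5: → [13,21); WM=13
i=9 t=20 v=2: → [13,25); WM=17
i=10 t=21 v=8: → [13,26); WM=18
i=11 t=4 v=6: DROP (t<18-3); WM=18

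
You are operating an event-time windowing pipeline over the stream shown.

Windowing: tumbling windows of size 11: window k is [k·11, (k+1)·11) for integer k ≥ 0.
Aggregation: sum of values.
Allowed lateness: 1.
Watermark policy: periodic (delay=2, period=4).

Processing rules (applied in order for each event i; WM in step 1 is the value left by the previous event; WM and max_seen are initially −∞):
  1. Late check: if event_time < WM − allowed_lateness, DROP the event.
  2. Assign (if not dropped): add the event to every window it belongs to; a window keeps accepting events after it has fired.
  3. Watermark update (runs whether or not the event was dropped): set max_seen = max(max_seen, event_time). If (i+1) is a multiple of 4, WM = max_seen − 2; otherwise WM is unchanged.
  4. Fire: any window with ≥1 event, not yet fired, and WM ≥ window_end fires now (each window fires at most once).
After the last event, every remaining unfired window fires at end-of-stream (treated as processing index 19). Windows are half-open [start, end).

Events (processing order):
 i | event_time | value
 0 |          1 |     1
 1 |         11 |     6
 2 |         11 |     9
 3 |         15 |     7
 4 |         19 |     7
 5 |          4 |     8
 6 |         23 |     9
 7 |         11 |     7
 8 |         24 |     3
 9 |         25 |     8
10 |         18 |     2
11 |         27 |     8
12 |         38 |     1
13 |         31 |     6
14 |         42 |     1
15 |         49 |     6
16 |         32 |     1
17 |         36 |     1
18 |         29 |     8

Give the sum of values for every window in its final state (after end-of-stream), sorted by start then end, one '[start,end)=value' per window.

i=0 t=1 v=1: → [0,11); WM=−∞
i=1 t=11 v=6: → [11,22); WM=−∞
i=2 t=11 v=9: → [11,22); WM=−∞
i=3 t=15 v=7: → [11,22); WM=13; [0,11) fires=1
i=4 t=19 v=7: → [11,22); WM=13
i=5 t=4 v=8: DROP (t<13-1); WM=13
i=6 t=23 v=9: → [22,33); WM=13
i=7 t=11 v=7: DROP (t<13-1); WM=21
i=8 t=24 v=3: → [22,33); WM=21
i=9 t=25 v=8: → [22,33); WM=21
i=10 t=18 v=2: DROP (t<21-1); WM=21
i=11 t=27 v=8: → [22,33); WM=25; [11,22) fires=29
i=12 t=38 v=1: → [33,44); WM=25
i=13 t=31 v=6: → [22,33); WM=25
i=14 t=42 v=1: → [33,44); WM=25
i=15 t=49 v=6: → [44,55); WM=47; [22,33) fires=34 [33,44) fires=2
i=16 t=32 v=1: DROP (t<47-1); WM=47
i=17 t=36 v=1: DROP (t<47-1); WM=47
i=18 t=29 v=8: DROP (t<47-1); WM=47

[0,11)=1 [11,22)=29 [22,33)=34 [33,44)=2 [44,55)=6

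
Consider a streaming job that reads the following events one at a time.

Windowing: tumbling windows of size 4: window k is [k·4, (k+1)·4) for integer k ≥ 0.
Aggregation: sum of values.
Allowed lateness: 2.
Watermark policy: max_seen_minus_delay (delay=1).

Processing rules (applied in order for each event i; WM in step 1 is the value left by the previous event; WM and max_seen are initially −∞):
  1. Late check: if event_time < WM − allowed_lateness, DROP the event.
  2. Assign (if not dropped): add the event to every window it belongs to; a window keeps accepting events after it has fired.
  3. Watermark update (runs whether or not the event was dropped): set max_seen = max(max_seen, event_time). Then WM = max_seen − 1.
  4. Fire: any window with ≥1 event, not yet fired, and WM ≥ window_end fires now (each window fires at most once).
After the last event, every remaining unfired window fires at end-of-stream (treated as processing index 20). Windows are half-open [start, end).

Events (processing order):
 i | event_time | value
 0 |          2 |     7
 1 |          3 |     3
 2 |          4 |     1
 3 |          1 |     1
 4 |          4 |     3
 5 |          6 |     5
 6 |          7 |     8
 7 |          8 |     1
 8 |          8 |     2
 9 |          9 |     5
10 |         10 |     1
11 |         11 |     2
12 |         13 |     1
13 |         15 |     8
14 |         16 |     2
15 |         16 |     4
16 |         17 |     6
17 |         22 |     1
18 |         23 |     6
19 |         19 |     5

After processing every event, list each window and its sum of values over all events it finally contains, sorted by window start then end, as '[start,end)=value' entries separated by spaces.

[0,4)=11 [4,8)=17 [8,12)=11 [12,16)=9 [16,20)=12 [20,24)=7

i=0 t=2 v=7: → [0,4); WM=1
i=1 t=3 v=3: → [0,4); WM=2
i=2 t=4 v=1: → [4,8); WM=3
i=3 t=1 v=1: → [0,4); WM=3
i=4 t=4 v=3: → [4,8); WM=3
i=5 t=6 v=5: → [4,8); WM=5; [0,4) fires=11
i=6 t=7 v=8: → [4,8); WM=6
i=7 t=8 v=1: → [8,12); WM=7
i=8 t=8 v=2: → [8,12); WM=7
i=9 t=9 v=5: → [8,12); WM=8; [4,8) fires=17
i=10 t=10 v=1: → [8,12); WM=9
i=11 t=11 v=2: → [8,12); WM=10
i=12 t=13 v=1: → [12,16); WM=12; [8,12) fires=11
i=13 t=15 v=8: → [12,16); WM=14
i=14 t=16 v=2: → [16,20); WM=15
i=15 t=16 v=4: → [16,20); WM=15
i=16 t=17 v=6: → [16,20); WM=16; [12,16) fires=9
i=17 t=22 v=1: → [20,24); WM=21; [16,20) fires=12
i=18 t=23 v=6: → [20,24); WM=22
i=19 t=19 v=5: DROP (t<22-2); WM=22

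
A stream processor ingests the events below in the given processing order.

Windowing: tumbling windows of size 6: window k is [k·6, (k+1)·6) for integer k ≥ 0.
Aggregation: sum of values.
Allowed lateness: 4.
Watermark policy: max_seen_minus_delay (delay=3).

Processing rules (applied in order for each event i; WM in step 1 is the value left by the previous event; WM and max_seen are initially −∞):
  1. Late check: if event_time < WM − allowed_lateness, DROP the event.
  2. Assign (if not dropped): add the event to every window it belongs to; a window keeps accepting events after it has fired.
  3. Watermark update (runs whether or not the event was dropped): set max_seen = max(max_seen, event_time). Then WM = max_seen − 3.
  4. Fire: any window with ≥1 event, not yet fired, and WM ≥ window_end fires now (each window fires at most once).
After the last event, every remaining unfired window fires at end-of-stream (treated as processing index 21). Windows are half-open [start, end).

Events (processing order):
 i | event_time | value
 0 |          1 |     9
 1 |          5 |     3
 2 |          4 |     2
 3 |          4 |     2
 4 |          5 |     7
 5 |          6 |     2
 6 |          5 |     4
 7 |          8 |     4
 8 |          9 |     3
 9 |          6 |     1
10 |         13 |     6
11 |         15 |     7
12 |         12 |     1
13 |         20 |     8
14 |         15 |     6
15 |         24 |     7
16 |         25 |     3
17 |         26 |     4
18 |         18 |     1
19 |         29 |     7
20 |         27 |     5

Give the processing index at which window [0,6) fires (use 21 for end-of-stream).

i=0 t=1 v=9: → [0,6); WM=-2
i=1 t=5 v=3: → [0,6); WM=2
i=2 t=4 v=2: → [0,6); WM=2
i=3 t=4 v=2: → [0,6); WM=2
i=4 t=5 v=7: → [0,6); WM=2
i=5 t=6 v=2: → [6,12); WM=3
i=6 t=5 v=4: → [0,6); WM=3
i=7 t=8 v=4: → [6,12); WM=5
i=8 t=9 v=3: → [6,12); WM=6; [0,6) fires=27
i=9 t=6 v=1: → [6,12); WM=6
i=10 t=13 v=6: → [12,18); WM=10
i=11 t=15 v=7: → [12,18); WM=12; [6,12) fires=10
i=12 t=12 v=1: → [12,18); WM=12
i=13 t=20 v=8: → [18,24); WM=17
i=14 t=15 v=6: → [12,18); WM=17
i=15 t=24 v=7: → [24,30); WM=21; [12,18) fires=20
i=16 t=25 v=3: → [24,30); WM=22
i=17 t=26 v=4: → [24,30); WM=23
i=18 t=18 v=1: DROP (t<23-4); WM=23
i=19 t=29 v=7: → [24,30); WM=26; [18,24) fires=8
i=20 t=27 v=5: → [24,30); WM=26

8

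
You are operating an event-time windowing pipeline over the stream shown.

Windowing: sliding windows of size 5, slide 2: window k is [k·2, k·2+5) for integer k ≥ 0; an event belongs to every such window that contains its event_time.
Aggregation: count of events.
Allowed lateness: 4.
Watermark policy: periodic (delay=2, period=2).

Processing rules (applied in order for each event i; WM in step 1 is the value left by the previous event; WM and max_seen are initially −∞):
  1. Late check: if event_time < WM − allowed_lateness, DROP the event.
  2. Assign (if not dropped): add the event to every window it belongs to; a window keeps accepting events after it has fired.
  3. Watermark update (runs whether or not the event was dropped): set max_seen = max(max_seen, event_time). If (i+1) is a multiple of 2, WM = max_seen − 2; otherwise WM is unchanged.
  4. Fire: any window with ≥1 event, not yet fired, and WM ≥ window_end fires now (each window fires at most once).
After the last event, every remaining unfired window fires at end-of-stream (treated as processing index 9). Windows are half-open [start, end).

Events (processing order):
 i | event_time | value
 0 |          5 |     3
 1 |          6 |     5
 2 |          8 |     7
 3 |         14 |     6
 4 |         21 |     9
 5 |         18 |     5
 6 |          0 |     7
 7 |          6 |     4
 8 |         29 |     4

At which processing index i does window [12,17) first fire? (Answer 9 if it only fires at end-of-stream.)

i=0 t=5 v=3: → [4,9),[2,7); WM=−∞
i=1 t=6 v=5: → [6,11),[4,9),[2,7); WM=4
i=2 t=8 v=7: → [8,13),[6,11),[4,9); WM=4
i=3 t=14 v=6: → [14,19),[12,17),[10,15); WM=12; [2,7) fires=2 [4,9) fires=3 [6,11) fires=2
i=4 t=21 v=9: → [20,25),[18,23); WM=12
i=5 t=18 v=5: → [18,23),[16,21),[14,19); WM=19; [8,13) fires=1 [10,15) fires=1 [12,17) fires=1 [14,19) fires=2
i=6 t=0 v=7: DROP (t<19-4); WM=19
i=7 t=6 v=4: DROP (t<19-4); WM=19
i=8 t=29 v=4: → [28,33),[26,31); WM=19

5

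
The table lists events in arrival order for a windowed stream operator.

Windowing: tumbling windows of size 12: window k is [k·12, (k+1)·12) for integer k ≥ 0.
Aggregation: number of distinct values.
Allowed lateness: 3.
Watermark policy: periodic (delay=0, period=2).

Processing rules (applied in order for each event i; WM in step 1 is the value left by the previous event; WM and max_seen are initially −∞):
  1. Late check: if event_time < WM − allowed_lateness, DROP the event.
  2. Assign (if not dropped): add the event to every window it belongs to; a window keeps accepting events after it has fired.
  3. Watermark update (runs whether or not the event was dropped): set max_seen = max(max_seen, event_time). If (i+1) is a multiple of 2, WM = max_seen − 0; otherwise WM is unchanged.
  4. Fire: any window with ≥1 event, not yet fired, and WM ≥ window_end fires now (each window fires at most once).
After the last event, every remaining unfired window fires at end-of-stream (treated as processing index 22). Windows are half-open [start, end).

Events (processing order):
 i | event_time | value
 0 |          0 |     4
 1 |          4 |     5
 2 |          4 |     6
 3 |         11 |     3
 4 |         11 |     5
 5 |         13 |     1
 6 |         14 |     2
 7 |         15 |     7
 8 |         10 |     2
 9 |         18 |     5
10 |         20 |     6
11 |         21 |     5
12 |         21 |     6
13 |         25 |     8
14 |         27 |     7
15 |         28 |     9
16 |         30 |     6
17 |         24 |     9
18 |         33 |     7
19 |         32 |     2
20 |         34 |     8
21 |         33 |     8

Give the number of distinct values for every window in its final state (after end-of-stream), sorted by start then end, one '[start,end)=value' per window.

i=0 t=0 v=4: → [0,12); WM=−∞
i=1 t=4 v=5: → [0,12); WM=4
i=2 t=4 v=6: → [0,12); WM=4
i=3 t=11 v=3: → [0,12); WM=11
i=4 t=11 v=5: → [0,12); WM=11
i=5 t=13 v=1: → [12,24); WM=13; [0,12) fires=4
i=6 t=14 v=2: → [12,24); WM=13
i=7 t=15 v=7: → [12,24); WM=15
i=8 t=10 v=2: DROP (t<15-3); WM=15
i=9 t=18 v=5: → [12,24); WM=18
i=10 t=20 v=6: → [12,24); WM=18
i=11 t=21 v=5: → [12,24); WM=21
i=12 t=21 v=6: → [12,24); WM=21
i=13 t=25 v=8: → [24,36); WM=25; [12,24) fires=5
i=14 t=27 v=7: → [24,36); WM=25
i=15 t=28 v=9: → [24,36); WM=28
i=16 t=30 v=6: → [24,36); WM=28
i=17 t=24 v=9: DROP (t<28-3); WM=30
i=18 t=33 v=7: → [24,36); WM=30
i=19 t=32 v=2: → [24,36); WM=33
i=20 t=34 v=8: → [24,36); WM=33
i=21 t=33 v=8: → [24,36); WM=34

[0,12)=4 [12,24)=5 [24,36)=5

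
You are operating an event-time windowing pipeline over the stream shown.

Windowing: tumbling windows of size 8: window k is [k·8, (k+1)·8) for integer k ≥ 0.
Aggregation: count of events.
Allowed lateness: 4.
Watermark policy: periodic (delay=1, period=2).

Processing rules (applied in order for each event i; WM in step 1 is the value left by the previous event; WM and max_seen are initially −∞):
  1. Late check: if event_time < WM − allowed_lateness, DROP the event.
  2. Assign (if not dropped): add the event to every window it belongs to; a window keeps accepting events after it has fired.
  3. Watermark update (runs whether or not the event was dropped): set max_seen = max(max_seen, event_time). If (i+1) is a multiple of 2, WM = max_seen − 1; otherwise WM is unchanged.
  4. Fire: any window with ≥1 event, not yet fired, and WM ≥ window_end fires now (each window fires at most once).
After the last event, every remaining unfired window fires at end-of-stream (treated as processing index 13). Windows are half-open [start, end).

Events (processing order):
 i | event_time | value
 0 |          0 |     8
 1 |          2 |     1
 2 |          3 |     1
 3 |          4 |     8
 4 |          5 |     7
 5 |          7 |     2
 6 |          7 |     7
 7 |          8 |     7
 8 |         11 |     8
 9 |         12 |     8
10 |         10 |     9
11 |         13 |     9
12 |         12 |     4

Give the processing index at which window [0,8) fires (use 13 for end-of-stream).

i=0 t=0 v=8: → [0,8); WM=−∞
i=1 t=2 v=1: → [0,8); WM=1
i=2 t=3 v=1: → [0,8); WM=1
i=3 t=4 v=8: → [0,8); WM=3
i=4 t=5 v=7: → [0,8); WM=3
i=5 t=7 v=2: → [0,8); WM=6
i=6 t=7 v=7: → [0,8); WM=6
i=7 t=8 v=7: → [8,16); WM=7
i=8 t=11 v=8: → [8,16); WM=7
i=9 t=12 v=8: → [8,16); WM=11; [0,8) fires=7
i=10 t=10 v=9: → [8,16); WM=11
i=11 t=13 v=9: → [8,16); WM=12
i=12 t=12 v=4: → [8,16); WM=12

9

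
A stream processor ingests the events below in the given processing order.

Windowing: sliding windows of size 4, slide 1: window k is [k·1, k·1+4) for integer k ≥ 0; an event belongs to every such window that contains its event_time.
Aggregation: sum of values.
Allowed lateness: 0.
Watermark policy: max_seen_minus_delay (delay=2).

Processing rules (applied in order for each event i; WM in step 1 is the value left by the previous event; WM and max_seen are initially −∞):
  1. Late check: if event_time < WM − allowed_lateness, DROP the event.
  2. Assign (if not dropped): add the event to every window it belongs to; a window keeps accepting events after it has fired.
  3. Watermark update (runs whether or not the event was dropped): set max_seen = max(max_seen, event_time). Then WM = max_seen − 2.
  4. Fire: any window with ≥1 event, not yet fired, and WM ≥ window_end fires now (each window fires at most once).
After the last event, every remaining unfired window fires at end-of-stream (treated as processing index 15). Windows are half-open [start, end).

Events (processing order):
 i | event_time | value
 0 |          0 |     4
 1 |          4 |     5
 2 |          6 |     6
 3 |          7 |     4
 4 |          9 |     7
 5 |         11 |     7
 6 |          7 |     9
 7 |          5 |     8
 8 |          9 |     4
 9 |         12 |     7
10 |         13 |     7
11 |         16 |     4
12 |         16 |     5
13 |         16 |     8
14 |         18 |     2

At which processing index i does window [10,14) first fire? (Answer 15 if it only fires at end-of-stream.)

11

i=0 t=0 v=4: → [0,4); WM=-2
i=1 t=4 v=5: → [4,8),[3,7),[2,6),[1,5); WM=2
i=2 t=6 v=6: → [6,10),[5,9),[4,8),[3,7); WM=4; [0,4) fires=4
i=3 t=7 v=4: → [7,11),[6,10),[5,9),[4,8); WM=5; [1,5) fires=5
i=4 t=9 v=7: → [9,13),[8,12),[7,11),[6,10); WM=7; [2,6) fires=5 [3,7) fires=11
i=5 t=11 v=7: → [11,15),[10,14),[9,13),[8,12); WM=9; [4,8) fires=15 [5,9) fires=10
i=6 t=7 v=9: DROP (t<9-0); WM=9
i=7 t=5 v=8: DROP (t<9-0); WM=9
i=8 t=9 v=4: → [9,13),[8,12),[7,11),[6,10); WM=9
i=9 t=12 v=7: → [12,16),[11,15),[10,14),[9,13); WM=10; [6,10) fires=21
i=10 t=13 v=7: → [13,17),[12,16),[11,15),[10,14); WM=11; [7,11) fires=15
i=11 t=16 v=4: → [16,20),[15,19),[14,18),[13,17); WM=14; [8,12) fires=18 [9,13) fires=25 [10,14) fires=21
i=12 t=16 v=5: → [16,20),[15,19),[14,18),[13,17); WM=14
i=13 t=16 v=8: → [16,20),[15,19),[14,18),[13,17); WM=14
i=14 t=18 v=2: → [18,22),[17,21),[16,20),[15,19); WM=16; [11,15) fires=21 [12,16) fires=14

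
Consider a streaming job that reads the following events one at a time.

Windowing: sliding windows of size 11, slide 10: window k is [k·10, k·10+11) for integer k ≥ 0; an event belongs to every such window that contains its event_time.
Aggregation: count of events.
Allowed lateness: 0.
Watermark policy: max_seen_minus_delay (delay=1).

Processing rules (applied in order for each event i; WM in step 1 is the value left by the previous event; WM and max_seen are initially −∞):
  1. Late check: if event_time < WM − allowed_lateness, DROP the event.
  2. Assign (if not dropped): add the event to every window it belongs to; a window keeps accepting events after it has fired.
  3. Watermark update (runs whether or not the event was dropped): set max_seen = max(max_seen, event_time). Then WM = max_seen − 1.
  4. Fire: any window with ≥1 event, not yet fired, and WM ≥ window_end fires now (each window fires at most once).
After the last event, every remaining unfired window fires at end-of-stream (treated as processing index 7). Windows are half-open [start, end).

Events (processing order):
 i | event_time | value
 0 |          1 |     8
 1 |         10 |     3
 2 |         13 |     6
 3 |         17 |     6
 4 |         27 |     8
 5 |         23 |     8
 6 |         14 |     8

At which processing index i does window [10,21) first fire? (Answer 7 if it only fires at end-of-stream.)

4

i=0 t=1 v=8: → [0,11); WM=0
i=1 t=10 v=3: → [10,21),[0,11); WM=9
i=2 t=13 v=6: → [10,21); WM=12; [0,11) fires=2
i=3 t=17 v=6: → [10,21); WM=16
i=4 t=27 v=8: → [20,31); WM=26; [10,21) fires=3
i=5 t=23 v=8: DROP (t<26-0); WM=26
i=6 t=14 v=8: DROP (t<26-0); WM=26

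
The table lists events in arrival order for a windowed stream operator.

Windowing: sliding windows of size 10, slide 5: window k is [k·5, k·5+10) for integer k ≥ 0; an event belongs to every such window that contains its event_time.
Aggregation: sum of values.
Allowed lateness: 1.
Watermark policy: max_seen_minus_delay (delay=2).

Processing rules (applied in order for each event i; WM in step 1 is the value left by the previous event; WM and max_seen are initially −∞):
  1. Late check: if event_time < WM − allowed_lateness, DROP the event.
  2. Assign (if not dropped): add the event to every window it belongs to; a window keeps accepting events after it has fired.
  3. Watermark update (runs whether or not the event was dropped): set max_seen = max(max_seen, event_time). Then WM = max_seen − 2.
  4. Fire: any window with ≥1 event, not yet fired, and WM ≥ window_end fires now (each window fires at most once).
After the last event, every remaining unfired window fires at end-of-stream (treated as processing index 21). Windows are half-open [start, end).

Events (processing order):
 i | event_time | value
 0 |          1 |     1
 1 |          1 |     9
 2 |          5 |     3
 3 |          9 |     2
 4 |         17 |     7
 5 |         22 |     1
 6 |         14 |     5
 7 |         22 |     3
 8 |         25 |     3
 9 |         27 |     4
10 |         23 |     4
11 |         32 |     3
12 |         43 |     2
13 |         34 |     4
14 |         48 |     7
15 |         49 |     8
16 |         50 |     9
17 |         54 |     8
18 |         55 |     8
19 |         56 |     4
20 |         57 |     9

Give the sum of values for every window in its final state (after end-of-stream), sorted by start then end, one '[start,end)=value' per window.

[0,10)=15 [5,15)=5 [10,20)=7 [15,25)=11 [20,30)=11 [25,35)=10 [30,40)=3 [35,45)=2 [40,50)=17 [45,55)=32 [50,60)=38 [55,65)=21

i=0 t=1 v=1: → [0,10); WM=-1
i=1 t=1 v=9: → [0,10); WM=-1
i=2 t=5 v=3: → [5,15),[0,10); WM=3
i=3 t=9 v=2: → [5,15),[0,10); WM=7
i=4 t=17 v=7: → [15,25),[10,20); WM=15; [0,10) fires=15 [5,15) fires=5
i=5 t=22 v=1: → [20,30),[15,25); WM=20; [10,20) fires=7
i=6 t=14 v=5: DROP (t<20-1); WM=20
i=7 t=22 v=3: → [20,30),[15,25); WM=20
i=8 t=25 v=3: → [25,35),[20,30); WM=23
i=9 t=27 v=4: → [25,35),[20,30); WM=25; [15,25) fires=11
i=10 t=23 v=4: DROP (t<25-1); WM=25
i=11 t=32 v=3: → [30,40),[25,35); WM=30; [20,30) fires=11
i=12 t=43 v=2: → [40,50),[35,45); WM=41; [25,35) fires=10 [30,40) fires=3
i=13 t=34 v=4: DROP (t<41-1); WM=41
i=14 t=48 v=7: → [45,55),[40,50); WM=46; [35,45) fires=2
i=15 t=49 v=8: → [45,55),[40,50); WM=47
i=16 t=50 v=9: → [50,60),[45,55); WM=48
i=17 t=54 v=8: → [50,60),[45,55); WM=52; [40,50) fires=17
i=18 t=55 v=8: → [55,65),[50,60); WM=53
i=19 t=56 v=4: → [55,65),[50,60); WM=54
i=20 t=57 v=9: → [55,65),[50,60); WM=55; [45,55) fires=32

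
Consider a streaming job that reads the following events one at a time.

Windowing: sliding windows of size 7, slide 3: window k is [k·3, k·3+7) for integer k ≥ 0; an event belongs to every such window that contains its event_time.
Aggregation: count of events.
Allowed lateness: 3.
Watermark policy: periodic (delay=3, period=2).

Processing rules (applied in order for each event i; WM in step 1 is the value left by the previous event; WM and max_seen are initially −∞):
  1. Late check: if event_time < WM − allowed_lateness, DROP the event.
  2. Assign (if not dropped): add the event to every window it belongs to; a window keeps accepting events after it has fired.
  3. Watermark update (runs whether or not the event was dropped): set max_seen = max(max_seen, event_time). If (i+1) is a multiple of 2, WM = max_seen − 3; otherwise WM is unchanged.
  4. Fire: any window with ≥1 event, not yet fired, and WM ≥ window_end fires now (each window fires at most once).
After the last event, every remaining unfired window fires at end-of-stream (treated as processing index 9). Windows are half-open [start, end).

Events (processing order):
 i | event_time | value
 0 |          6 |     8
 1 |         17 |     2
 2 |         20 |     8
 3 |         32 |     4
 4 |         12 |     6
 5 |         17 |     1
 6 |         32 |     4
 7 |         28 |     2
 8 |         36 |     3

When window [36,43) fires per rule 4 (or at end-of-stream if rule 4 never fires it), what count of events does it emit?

i=0 t=6 v=8: → [6,13),[3,10),[0,7); WM=−∞
i=1 t=17 v=2: → [15,22),[12,19); WM=14; [0,7) fires=1 [3,10) fires=1 [6,13) fires=1
i=2 t=20 v=8: → [18,25),[15,22); WM=14
i=3 t=32 v=4: → [30,37),[27,34); WM=29; [12,19) fires=1 [15,22) fires=2 [18,25) fires=1
i=4 t=12 v=6: DROP (t<29-3); WM=29
i=5 t=17 v=1: DROP (t<29-3); WM=29
i=6 t=32 v=4: → [30,37),[27,34); WM=29
i=7 t=28 v=2: → [27,34),[24,31); WM=29
i=8 t=36 v=3: → [36,43),[33,40),[30,37); WM=29

1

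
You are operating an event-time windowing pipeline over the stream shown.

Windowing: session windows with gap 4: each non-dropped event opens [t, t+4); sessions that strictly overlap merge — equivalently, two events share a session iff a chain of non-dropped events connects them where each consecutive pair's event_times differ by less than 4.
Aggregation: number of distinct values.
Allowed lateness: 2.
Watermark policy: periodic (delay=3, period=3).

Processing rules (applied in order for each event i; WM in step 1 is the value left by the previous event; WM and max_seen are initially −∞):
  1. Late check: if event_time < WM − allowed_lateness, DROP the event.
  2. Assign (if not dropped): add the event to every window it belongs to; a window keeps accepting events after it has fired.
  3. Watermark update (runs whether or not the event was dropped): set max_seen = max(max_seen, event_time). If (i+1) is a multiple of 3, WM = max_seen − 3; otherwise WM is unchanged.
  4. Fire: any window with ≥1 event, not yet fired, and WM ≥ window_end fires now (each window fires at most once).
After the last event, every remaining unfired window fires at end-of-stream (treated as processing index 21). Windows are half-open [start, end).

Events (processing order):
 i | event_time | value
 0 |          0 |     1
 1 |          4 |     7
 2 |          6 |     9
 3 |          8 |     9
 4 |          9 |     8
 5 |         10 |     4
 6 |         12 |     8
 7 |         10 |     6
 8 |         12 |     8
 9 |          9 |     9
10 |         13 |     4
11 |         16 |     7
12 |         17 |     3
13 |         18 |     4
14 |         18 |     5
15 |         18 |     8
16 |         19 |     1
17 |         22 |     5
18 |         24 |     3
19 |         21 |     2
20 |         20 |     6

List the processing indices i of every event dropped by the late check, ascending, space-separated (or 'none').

i=0 t=0 v=1: → [0,4); WM=−∞
i=1 t=4 v=7: → [4,8); WM=−∞
i=2 t=6 v=9: → [4,10); WM=3
i=3 t=8 v=9: → [4,12); WM=3
i=4 t=9 v=8: → [4,13); WM=3
i=5 t=10 v=4: → [4,14); WM=7
i=6 t=12 v=8: → [4,16); WM=7
i=7 t=10 v=6: → [4,16); WM=7
i=8 t=12 v=8: → [4,16); WM=9
i=9 t=9 v=9: → [4,16); WM=9
i=10 t=13 v=4: → [4,17); WM=9
i=11 t=16 v=7: → [4,20); WM=13
i=12 t=17 v=3: → [4,21); WM=13
i=13 t=18 v=4: → [4,22); WM=13
i=14 t=18 v=5: → [4,22); WM=15
i=15 t=18 v=8: → [4,22); WM=15
i=16 t=19 v=1: → [4,23); WM=15
i=17 t=22 v=5: → [4,26); WM=19
i=18 t=24 v=3: → [4,28); WM=19
i=19 t=21 v=2: → [4,28); WM=19
i=20 t=20 v=6: → [4,28); WM=21

none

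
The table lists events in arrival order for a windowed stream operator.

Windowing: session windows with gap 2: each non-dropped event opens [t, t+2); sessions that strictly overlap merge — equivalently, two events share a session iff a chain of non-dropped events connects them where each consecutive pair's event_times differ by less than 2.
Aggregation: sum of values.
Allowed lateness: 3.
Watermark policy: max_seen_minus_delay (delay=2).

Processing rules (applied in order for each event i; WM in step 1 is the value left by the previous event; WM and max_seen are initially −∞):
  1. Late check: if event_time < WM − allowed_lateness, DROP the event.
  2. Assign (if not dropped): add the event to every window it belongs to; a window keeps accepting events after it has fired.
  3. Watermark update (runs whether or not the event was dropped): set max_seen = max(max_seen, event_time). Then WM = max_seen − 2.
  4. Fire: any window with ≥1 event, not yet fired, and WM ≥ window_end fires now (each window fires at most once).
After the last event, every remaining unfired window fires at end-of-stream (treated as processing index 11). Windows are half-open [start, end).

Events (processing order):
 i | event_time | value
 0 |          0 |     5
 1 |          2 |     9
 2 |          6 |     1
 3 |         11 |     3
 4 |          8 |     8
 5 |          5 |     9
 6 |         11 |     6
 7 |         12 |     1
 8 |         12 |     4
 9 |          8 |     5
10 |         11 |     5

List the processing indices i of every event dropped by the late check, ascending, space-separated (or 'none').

i=0 t=0 v=5: → [0,2); WM=-2
i=1 t=2 v=9: → [2,4); WM=0
i=2 t=6 v=1: → [6,8); WM=4
i=3 t=11 v=3: → [11,13); WM=9
i=4 t=8 v=8: → [8,10); WM=9
i=5 t=5 v=9: DROP (t<9-3); WM=9
i=6 t=11 v=6: → [11,13); WM=9
i=7 t=12 v=1: → [11,14); WM=10
i=8 t=12 v=4: → [11,14); WM=10
i=9 t=8 v=5: → [8,10); WM=10
i=10 t=11 v=5: → [11,14); WM=10

5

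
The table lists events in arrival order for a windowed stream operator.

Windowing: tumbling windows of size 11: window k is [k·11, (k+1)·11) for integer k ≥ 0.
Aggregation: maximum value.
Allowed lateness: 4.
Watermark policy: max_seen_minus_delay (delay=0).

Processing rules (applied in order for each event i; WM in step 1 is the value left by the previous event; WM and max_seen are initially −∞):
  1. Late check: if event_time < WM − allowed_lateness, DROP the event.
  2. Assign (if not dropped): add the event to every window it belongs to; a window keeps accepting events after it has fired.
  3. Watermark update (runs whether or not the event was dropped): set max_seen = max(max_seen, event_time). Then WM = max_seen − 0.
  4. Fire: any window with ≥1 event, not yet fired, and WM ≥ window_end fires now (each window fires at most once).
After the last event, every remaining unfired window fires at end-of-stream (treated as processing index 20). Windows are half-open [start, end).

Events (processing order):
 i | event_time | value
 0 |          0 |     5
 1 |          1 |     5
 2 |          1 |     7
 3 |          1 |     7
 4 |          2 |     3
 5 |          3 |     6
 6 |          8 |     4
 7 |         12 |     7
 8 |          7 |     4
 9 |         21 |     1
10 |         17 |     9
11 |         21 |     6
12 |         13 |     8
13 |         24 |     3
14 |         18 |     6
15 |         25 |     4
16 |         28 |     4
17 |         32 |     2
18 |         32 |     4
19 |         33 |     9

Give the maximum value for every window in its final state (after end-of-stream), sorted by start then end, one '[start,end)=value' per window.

[0,11)=7 [11,22)=9 [22,33)=4 [33,44)=9

i=0 t=0 v=5: → [0,11); WM=0
i=1 t=1 v=5: → [0,11); WM=1
i=2 t=1 v=7: → [0,11); WM=1
i=3 t=1 v=7: → [0,11); WM=1
i=4 t=2 v=3: → [0,11); WM=2
i=5 t=3 v=6: → [0,11); WM=3
i=6 t=8 v=4: → [0,11); WM=8
i=7 t=12 v=7: → [11,22); WM=12; [0,11) fires=7
i=8 t=7 v=4: DROP (t<12-4); WM=12
i=9 t=21 v=1: → [11,22); WM=21
i=10 t=17 v=9: → [11,22); WM=21
i=11 t=21 v=6: → [11,22); WM=21
i=12 t=13 v=8: DROP (t<21-4); WM=21
i=13 t=24 v=3: → [22,33); WM=24; [11,22) fires=9
i=14 t=18 v=6: DROP (t<24-4); WM=24
i=15 t=25 v=4: → [22,33); WM=25
i=16 t=28 v=4: → [22,33); WM=28
i=17 t=32 v=2: → [22,33); WM=32
i=18 t=32 v=4: → [22,33); WM=32
i=19 t=33 v=9: → [33,44); WM=33; [22,33) fires=4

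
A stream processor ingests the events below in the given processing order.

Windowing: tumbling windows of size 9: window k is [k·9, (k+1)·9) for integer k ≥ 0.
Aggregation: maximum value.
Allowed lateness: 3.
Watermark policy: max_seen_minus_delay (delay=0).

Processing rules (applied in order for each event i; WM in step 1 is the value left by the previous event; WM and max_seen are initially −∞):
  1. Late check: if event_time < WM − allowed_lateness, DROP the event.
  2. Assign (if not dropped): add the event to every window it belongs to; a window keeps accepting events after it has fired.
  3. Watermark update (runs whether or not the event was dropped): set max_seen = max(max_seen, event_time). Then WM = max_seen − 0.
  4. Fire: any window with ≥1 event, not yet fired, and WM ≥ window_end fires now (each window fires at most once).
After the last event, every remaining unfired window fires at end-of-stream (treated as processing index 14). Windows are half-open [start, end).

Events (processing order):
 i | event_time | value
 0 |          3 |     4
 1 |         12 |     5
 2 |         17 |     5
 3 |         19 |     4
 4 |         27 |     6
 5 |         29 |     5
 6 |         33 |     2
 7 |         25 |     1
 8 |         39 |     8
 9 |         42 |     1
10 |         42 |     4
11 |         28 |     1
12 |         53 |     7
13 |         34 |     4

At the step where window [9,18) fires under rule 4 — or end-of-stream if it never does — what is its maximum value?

5

i=0 t=3 v=4: → [0,9); WM=3
i=1 t=12 v=5: → [9,18); WM=12; [0,9) fires=4
i=2 t=17 v=5: → [9,18); WM=17
i=3 t=19 v=4: → [18,27); WM=19; [9,18) fires=5
i=4 t=27 v=6: → [27,36); WM=27; [18,27) fires=4
i=5 t=29 v=5: → [27,36); WM=29
i=6 t=33 v=2: → [27,36); WM=33
i=7 t=25 v=1: DROP (t<33-3); WM=33
i=8 t=39 v=8: → [36,45); WM=39; [27,36) fires=6
i=9 t=42 v=1: → [36,45); WM=42
i=10 t=42 v=4: → [36,45); WM=42
i=11 t=28 v=1: DROP (t<42-3); WM=42
i=12 t=53 v=7: → [45,54); WM=53; [36,45) fires=8
i=13 t=34 v=4: DROP (t<53-3); WM=53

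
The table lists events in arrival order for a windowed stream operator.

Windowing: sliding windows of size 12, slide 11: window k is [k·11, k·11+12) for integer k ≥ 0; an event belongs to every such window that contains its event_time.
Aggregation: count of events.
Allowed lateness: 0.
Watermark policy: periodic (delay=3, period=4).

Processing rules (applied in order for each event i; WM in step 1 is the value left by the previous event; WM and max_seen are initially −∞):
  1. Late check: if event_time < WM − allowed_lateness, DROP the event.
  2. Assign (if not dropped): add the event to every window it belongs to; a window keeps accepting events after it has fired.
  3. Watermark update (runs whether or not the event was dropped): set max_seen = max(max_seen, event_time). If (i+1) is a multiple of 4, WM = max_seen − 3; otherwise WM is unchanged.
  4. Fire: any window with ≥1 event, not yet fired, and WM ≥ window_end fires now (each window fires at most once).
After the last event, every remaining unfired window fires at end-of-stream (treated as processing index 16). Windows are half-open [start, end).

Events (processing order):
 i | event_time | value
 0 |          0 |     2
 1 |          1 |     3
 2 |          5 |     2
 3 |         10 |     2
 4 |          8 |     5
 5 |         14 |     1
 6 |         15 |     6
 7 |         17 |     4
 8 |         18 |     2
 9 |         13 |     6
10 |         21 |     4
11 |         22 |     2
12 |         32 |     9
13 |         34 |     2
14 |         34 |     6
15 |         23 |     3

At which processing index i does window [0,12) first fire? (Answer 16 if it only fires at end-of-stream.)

7

i=0 t=0 v=2: → [0,12); WM=−∞
i=1 t=1 v=3: → [0,12); WM=−∞
i=2 t=5 v=2: → [0,12); WM=−∞
i=3 t=10 v=2: → [0,12); WM=7
i=4 t=8 v=5: → [0,12); WM=7
i=5 t=14 v=1: → [11,23); WM=7
i=6 t=15 v=6: → [11,23); WM=7
i=7 t=17 v=4: → [11,23); WM=14; [0,12) fires=5
i=8 t=18 v=2: → [11,23); WM=14
i=9 t=13 v=6: DROP (t<14-0); WM=14
i=10 t=21 v=4: → [11,23); WM=14
i=11 t=22 v=2: → [22,34),[11,23); WM=19
i=12 t=32 v=9: → [22,34); WM=19
i=13 t=34 v=2: → [33,45); WM=19
i=14 t=34 v=6: → [33,45); WM=19
i=15 t=23 v=3: → [22,34); WM=31; [11,23) fires=6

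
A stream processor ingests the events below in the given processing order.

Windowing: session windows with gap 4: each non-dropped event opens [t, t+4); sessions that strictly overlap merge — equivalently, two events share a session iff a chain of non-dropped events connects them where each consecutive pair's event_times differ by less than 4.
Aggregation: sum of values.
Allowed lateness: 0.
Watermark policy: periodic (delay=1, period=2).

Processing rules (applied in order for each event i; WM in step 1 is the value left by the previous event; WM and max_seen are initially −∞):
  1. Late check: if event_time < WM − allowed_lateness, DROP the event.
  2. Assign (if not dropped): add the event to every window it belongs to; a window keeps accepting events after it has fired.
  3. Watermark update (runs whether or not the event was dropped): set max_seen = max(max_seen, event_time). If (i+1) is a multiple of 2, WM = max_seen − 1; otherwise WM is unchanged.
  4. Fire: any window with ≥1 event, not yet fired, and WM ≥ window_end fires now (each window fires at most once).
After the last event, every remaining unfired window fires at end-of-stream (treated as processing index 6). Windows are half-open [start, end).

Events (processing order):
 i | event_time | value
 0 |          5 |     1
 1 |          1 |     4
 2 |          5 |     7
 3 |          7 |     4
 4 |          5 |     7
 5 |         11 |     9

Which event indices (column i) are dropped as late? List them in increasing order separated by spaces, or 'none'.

i=0 t=5 v=1: → [5,9); WM=−∞
i=1 t=1 v=4: → [1,5); WM=4
i=2 t=5 v=7: → [5,9); WM=4
i=3 t=7 v=4: → [5,11); WM=6
i=4 t=5 v=7: DROP (t<6-0); WM=6
i=5 t=11 v=9: → [11,15); WM=10

4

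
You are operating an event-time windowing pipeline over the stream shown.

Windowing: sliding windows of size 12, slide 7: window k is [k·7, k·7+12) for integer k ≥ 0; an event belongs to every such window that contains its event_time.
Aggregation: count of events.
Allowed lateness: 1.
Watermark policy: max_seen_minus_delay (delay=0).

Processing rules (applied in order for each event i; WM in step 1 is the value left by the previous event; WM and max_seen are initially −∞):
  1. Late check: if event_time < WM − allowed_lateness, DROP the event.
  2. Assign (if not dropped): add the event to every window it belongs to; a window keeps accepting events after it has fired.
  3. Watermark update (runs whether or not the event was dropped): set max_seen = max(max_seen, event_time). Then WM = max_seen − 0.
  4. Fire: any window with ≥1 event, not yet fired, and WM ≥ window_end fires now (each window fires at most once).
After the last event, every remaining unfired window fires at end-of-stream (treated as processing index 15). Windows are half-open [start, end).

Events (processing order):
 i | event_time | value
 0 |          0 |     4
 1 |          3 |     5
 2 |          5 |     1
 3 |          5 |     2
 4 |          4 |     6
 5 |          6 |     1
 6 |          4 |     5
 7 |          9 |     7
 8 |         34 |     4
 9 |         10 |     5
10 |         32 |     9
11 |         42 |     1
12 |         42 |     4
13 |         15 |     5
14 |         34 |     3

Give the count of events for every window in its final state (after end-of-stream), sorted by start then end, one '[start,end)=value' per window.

[0,12)=7 [7,19)=1 [28,40)=1 [35,47)=2 [42,54)=2

i=0 t=0 v=4: → [0,12); WM=0
i=1 t=3 v=5: → [0,12); WM=3
i=2 t=5 v=1: → [0,12); WM=5
i=3 t=5 v=2: → [0,12); WM=5
i=4 t=4 v=6: → [0,12); WM=5
i=5 t=6 v=1: → [0,12); WM=6
i=6 t=4 v=5: DROP (t<6-1); WM=6
i=7 t=9 v=7: → [7,19),[0,12); WM=9
i=8 t=34 v=4: → [28,40); WM=34; [0,12) fires=7 [7,19) fires=1
i=9 t=10 v=5: DROP (t<34-1); WM=34
i=10 t=32 v=9: DROP (t<34-1); WM=34
i=11 t=42 v=1: → [42,54),[35,47); WM=42; [28,40) fires=1
i=12 t=42 v=4: → [42,54),[35,47); WM=42
i=13 t=15 v=5: DROP (t<42-1); WM=42
i=14 t=34 v=3: DROP (t<42-1); WM=42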